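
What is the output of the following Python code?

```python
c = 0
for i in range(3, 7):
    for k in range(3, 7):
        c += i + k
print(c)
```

144

i=3,k=3: c = 0+6 = 6
i=3,k=4: c = 6+7 = 13
i=3,k=5: c = 13+8 = 21
i=3,k=6: c = 21+9 = 30
i=4,k=3: c = 30+7 = 37
i=4,k=4: c = 37+8 = 45
i=4,k=5: c = 45+9 = 54
i=4,k=6: c = 54+10 = 64
i=5,k=3: c = 64+8 = 72
i=5,k=4: c = 72+9 = 81
i=5,k=5: c = 81+10 = 91
i=5,k=6: c = 91+11 = 102
i=6,k=3: c = 102+9 = 111
i=6,k=4: c = 111+10 = 121
i=6,k=5: c = 121+11 = 132
i=6,k=6: c = 132+12 = 144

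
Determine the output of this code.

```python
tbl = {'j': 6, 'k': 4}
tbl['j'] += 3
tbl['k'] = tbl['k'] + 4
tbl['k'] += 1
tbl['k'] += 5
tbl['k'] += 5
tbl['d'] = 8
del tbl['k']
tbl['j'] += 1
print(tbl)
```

tbl['j'] = 6+3 = 9 → {'j': 9, 'k': 4}
tbl['k'] = tbl['k']+4 = 8 → {'j': 9, 'k': 8}
tbl['k'] = 8+1 = 9 → {'j': 9, 'k': 9}
tbl['k'] = 9+5 = 14 → {'j': 9, 'k': 14}
tbl['k'] = 14+5 = 19 → {'j': 9, 'k': 19}
tbl['d'] = 8 → {'j': 9, 'k': 19, 'd': 8}
del 'k' → {'j': 9, 'd': 8}
tbl['j'] = 9+1 = 10 → {'j': 10, 'd': 8}

{'j': 10, 'd': 8}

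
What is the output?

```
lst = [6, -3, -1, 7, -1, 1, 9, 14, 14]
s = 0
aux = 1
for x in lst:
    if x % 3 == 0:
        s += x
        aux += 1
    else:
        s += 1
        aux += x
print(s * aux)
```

684

x=6: %3==0, s = 0+6 = 6; aux=2
x=-3: %3==0, s = 6+(-3) = 3; aux=3
x=-1: not %3==0, s = 3+1 = 4; aux=2
x=7: not %3==0, s = 4+1 = 5; aux=9
x=-1: not %3==0, s = 5+1 = 6; aux=8
x=1: not %3==0, s = 6+1 = 7; aux=9
x=9: %3==0, s = 7+9 = 16; aux=10
x=14: not %3==0, s = 16+1 = 17; aux=24
x=14: not %3==0, s = 17+1 = 18; aux=38
s*aux = 18*38 = 684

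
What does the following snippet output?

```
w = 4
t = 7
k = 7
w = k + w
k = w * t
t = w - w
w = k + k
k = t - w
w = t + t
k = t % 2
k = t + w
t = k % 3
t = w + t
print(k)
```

w = 7+4 = 11
k = 11*7 = 77
t = 11-11 = 0
w = 77+77 = 154
k = 0-154 = -154
w = 0+0 = 0
k = 0%2 = 0
k = 0+0 = 0
t = 0%3 = 0
t = 0+0 = 0

0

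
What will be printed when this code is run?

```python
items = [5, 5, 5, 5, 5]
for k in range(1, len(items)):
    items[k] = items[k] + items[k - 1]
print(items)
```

[5, 10, 15, 20, 25]

k=1: items[1] = 5+5 = 10 → [5, 10, 5, 5, 5]
k=2: items[2] = 5+10 = 15 → [5, 10, 15, 5, 5]
k=3: items[3] = 5+15 = 20 → [5, 10, 15, 20, 5]
k=4: items[4] = 5+20 = 25 → [5, 10, 15, 20, 25]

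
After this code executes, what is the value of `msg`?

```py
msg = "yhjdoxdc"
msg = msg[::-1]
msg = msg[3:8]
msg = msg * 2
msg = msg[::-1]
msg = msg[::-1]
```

reverse → 'cdxodjhy'
slice [3:8] → 'odjhy'
repeat ×2 → 'odjhyodjhy'
reverse → 'yhjdoyhjdo'
reverse → 'odjhyodjhy'

'odjhyodjhy'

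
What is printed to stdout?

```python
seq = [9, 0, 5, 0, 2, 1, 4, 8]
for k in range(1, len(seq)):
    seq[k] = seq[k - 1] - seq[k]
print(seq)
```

k=1: seq[1] = 9-0 = 9 → [9, 9, 5, 0, 2, 1, 4, 8]
k=2: seq[2] = 9-5 = 4 → [9, 9, 4, 0, 2, 1, 4, 8]
k=3: seq[3] = 4-0 = 4 → [9, 9, 4, 4, 2, 1, 4, 8]
k=4: seq[4] = 4-2 = 2 → [9, 9, 4, 4, 2, 1, 4, 8]
k=5: seq[5] = 2-1 = 1 → [9, 9, 4, 4, 2, 1, 4, 8]
k=6: seq[6] = 1-4 = -3 → [9, 9, 4, 4, 2, 1, -3, 8]
k=7: seq[7] = (-3)-8 = -11 → [9, 9, 4, 4, 2, 1, -3, -11]

[9, 9, 4, 4, 2, 1, -3, -11]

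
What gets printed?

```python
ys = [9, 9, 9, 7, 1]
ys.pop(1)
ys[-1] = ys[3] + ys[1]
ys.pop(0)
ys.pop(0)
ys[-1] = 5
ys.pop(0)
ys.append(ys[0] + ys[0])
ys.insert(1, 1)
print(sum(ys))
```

pop(1) removes 9 → [9, 9, 7, 1]
ys[-1] = ys[3]+ys[1] = 1+9 = 10 → [9, 9, 7, 10]
pop(0) removes 9 → [9, 7, 10]
pop(0) removes 9 → [7, 10]
ys[-1] = 5 → [7, 5]
pop(0) removes 7 → [5]
append ys[0]+ys[0] = 5+5 = 10 → [5, 10]
insert 1 at 1 → [5, 1, 10]
sum = 16

16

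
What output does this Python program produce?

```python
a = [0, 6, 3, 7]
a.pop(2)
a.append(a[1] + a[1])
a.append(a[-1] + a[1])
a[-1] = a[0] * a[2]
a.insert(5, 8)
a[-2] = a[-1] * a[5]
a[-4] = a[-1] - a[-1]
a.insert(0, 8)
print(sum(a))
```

98

pop(2) removes 3 → [0, 6, 7]
append a[1]+a[1] = 6+6 = 12 → [0, 6, 7, 12]
append a[-1]+a[1] = 12+6 = 18 → [0, 6, 7, 12, 18]
a[-1] = a[0]*a[2] = 0*7 = 0 → [0, 6, 7, 12, 0]
insert 8 at 5 → [0, 6, 7, 12, 0, 8]
a[-2] = a[-1]*a[5] = 8*8 = 64 → [0, 6, 7, 12, 64, 8]
a[-4] = a[-1]-a[-1] = 8-8 = 0 → [0, 6, 0, 12, 64, 8]
insert 8 at 0 → [8, 0, 6, 0, 12, 64, 8]
sum = 98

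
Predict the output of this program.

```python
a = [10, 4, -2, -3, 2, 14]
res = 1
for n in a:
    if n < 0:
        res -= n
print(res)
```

n=10: not <0
n=4: not <0
n=-2: <0, res = 1-(-2) = 3
n=-3: <0, res = 3-(-3) = 6
n=2: not <0
n=14: not <0

6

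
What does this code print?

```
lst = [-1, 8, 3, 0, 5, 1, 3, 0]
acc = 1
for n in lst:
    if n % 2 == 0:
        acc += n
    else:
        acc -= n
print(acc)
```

-2

n=-1: not even, acc = 1-(-1) = 2
n=8: even, acc = 2+8 = 10
n=3: not even, acc = 10-3 = 7
n=0: even, acc = 7+0 = 7
n=5: not even, acc = 7-5 = 2
n=1: not even, acc = 2-1 = 1
n=3: not even, acc = 1-3 = -2
n=0: even, acc = (-2)+0 = -2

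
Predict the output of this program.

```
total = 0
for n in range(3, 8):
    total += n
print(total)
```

25

n=3: total = 0+3 = 3
n=4: total = 3+4 = 7
n=5: total = 7+5 = 12
n=6: total = 12+6 = 18
n=7: total = 18+7 = 25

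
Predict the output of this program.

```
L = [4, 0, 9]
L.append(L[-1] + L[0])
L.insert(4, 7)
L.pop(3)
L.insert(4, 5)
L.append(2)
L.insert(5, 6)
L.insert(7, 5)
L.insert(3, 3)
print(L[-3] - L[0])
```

2

append L[-1]+L[0] = 9+4 = 13 → [4, 0, 9, 13]
insert 7 at 4 → [4, 0, 9, 13, 7]
pop(3) removes 13 → [4, 0, 9, 7]
insert 5 at 4 → [4, 0, 9, 7, 5]
append 2 → [4, 0, 9, 7, 5, 2]
insert 6 at 5 → [4, 0, 9, 7, 5, 6, 2]
insert 5 at 7 → [4, 0, 9, 7, 5, 6, 2, 5]
insert 3 at 3 → [4, 0, 9, 3, 7, 5, 6, 2, 5]
L[-3]-L[0] = 6-4 = 2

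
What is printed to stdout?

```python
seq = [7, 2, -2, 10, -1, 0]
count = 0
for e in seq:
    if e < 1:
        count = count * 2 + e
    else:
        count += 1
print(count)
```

e=7: not <1, count = 0+1 = 1
e=2: not <1, count = 1+1 = 2
e=-2: <1, count = 2*2+(-2) = 2
e=10: not <1, count = 2+1 = 3
e=-1: <1, count = 3*2+(-1) = 5
e=0: <1, count = 5*2+0 = 10

10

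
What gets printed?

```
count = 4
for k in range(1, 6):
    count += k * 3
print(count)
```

49

k=1: count = 4+1*3 = 7
k=2: count = 7+2*3 = 13
k=3: count = 13+3*3 = 22
k=4: count = 22+4*3 = 34
k=5: count = 34+5*3 = 49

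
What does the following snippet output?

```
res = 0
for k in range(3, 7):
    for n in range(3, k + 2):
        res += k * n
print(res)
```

k=3,n=3: res = 0+9 = 9
k=3,n=4: res = 9+12 = 21
k=4,n=3: res = 21+12 = 33
k=4,n=4: res = 33+16 = 49
k=4,n=5: res = 49+20 = 69
k=5,n=3: res = 69+15 = 84
k=5,n=4: res = 84+20 = 104
k=5,n=5: res = 104+25 = 129
k=5,n=6: res = 129+30 = 159
k=6,n=3: res = 159+18 = 177
k=6,n=4: res = 177+24 = 201
k=6,n=5: res = 201+30 = 231
k=6,n=6: res = 231+36 = 267
k=6,n=7: res = 267+42 = 309

309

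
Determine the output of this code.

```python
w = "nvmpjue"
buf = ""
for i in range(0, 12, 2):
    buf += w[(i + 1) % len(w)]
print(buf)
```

i=0: add w[1]='v' → 'v'
i=2: add w[3]='p' → 'vp'
i=4: add w[5]='u' → 'vpu'
i=6: add w[0]='n' → 'vpun'
i=8: add w[2]='m' → 'vpunm'
i=10: add w[4]='j' → 'vpunmj'

vpunmj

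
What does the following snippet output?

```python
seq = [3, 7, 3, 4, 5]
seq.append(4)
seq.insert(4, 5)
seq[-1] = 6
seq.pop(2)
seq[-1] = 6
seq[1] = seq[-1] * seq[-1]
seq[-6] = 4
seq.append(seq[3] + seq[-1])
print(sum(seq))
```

71

append 4 → [3, 7, 3, 4, 5, 4]
insert 5 at 4 → [3, 7, 3, 4, 5, 5, 4]
seq[-1] = 6 → [3, 7, 3, 4, 5, 5, 6]
pop(2) removes 3 → [3, 7, 4, 5, 5, 6]
seq[-1] = 6 → [3, 7, 4, 5, 5, 6]
seq[1] = seq[-1]*seq[-1] = 6*6 = 36 → [3, 36, 4, 5, 5, 6]
seq[-6] = 4 → [4, 36, 4, 5, 5, 6]
append seq[3]+seq[-1] = 5+6 = 11 → [4, 36, 4, 5, 5, 6, 11]
sum = 71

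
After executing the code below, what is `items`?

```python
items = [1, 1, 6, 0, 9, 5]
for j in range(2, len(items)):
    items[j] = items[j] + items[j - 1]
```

j=2: items[2] = 6+1 = 7 → [1, 1, 7, 0, 9, 5]
j=3: items[3] = 0+7 = 7 → [1, 1, 7, 7, 9, 5]
j=4: items[4] = 9+7 = 16 → [1, 1, 7, 7, 16, 5]
j=5: items[5] = 5+16 = 21 → [1, 1, 7, 7, 16, 21]

[1, 1, 7, 7, 16, 21]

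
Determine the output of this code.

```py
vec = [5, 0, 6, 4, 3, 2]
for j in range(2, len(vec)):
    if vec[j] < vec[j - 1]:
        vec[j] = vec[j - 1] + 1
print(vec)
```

[5, 0, 6, 7, 8, 9]

j=2: 6>=0, unchanged → [5, 0, 6, 4, 3, 2]
j=3: 4<6, vec[3] = 6+1 = 7 → [5, 0, 6, 7, 3, 2]
j=4: 3<7, vec[4] = 7+1 = 8 → [5, 0, 6, 7, 8, 2]
j=5: 2<8, vec[5] = 8+1 = 9 → [5, 0, 6, 7, 8, 9]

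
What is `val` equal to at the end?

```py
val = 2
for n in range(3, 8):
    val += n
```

27

n=3: val = 2+3 = 5
n=4: val = 5+4 = 9
n=5: val = 9+5 = 14
n=6: val = 14+6 = 20
n=7: val = 20+7 = 27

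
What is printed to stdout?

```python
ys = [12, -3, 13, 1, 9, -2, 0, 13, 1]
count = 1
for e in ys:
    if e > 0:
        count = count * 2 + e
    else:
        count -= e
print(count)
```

e=12: >0, count = 1*2+12 = 14
e=-3: not >0, count = 14-(-3) = 17
e=13: >0, count = 17*2+13 = 47
e=1: >0, count = 47*2+1 = 95
e=9: >0, count = 95*2+9 = 199
e=-2: not >0, count = 199-(-2) = 201
e=0: not >0, count = 201-0 = 201
e=13: >0, count = 201*2+13 = 415
e=1: >0, count = 415*2+1 = 831

831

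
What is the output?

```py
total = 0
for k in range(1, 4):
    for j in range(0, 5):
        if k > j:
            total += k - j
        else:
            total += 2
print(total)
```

k=1,j=0: 1>0, total = 0+1 = 1
k=1,j=1: not 1>1, total = 1+2 = 3
k=1,j=2: not 1>2, total = 3+2 = 5
k=1,j=3: not 1>3, total = 5+2 = 7
k=1,j=4: not 1>4, total = 7+2 = 9
k=2,j=0: 2>0, total = 9+2 = 11
k=2,j=1: 2>1, total = 11+1 = 12
k=2,j=2: not 2>2, total = 12+2 = 14
k=2,j=3: not 2>3, total = 14+2 = 16
k=2,j=4: not 2>4, total = 16+2 = 18
k=3,j=0: 3>0, total = 18+3 = 21
k=3,j=1: 3>1, total = 21+2 = 23
k=3,j=2: 3>2, total = 23+1 = 24
k=3,j=3: not 3>3, total = 24+2 = 26
k=3,j=4: not 3>4, total = 26+2 = 28

28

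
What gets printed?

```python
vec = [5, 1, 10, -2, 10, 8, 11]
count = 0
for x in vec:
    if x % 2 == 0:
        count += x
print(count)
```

26

x=5: not even
x=1: not even
x=10: even, count = 0+10 = 10
x=-2: even, count = 10+(-2) = 8
x=10: even, count = 8+10 = 18
x=8: even, count = 18+8 = 26
x=11: not even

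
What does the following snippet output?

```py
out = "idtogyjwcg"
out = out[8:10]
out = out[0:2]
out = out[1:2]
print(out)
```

g

slice [8:10] → 'cg'
slice [0:2] → 'cg'
slice [1:2] → 'g'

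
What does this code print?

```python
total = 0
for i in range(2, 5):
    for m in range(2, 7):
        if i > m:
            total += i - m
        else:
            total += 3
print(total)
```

40

i=2,m=2: not 2>2, total = 0+3 = 3
i=2,m=3: not 2>3, total = 3+3 = 6
i=2,m=4: not 2>4, total = 6+3 = 9
i=2,m=5: not 2>5, total = 9+3 = 12
i=2,m=6: not 2>6, total = 12+3 = 15
i=3,m=2: 3>2, total = 15+1 = 16
i=3,m=3: not 3>3, total = 16+3 = 19
i=3,m=4: not 3>4, total = 19+3 = 22
i=3,m=5: not 3>5, total = 22+3 = 25
i=3,m=6: not 3>6, total = 25+3 = 28
i=4,m=2: 4>2, total = 28+2 = 30
i=4,m=3: 4>3, total = 30+1 = 31
i=4,m=4: not 4>4, total = 31+3 = 34
i=4,m=5: not 4>5, total = 34+3 = 37
i=4,m=6: not 4>6, total = 37+3 = 40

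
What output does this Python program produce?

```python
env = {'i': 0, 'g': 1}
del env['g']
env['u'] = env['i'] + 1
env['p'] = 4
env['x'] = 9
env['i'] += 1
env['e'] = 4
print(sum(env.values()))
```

del 'g' → {'i': 0}
env['u'] = env['i']+1 = 1 → {'i': 0, 'u': 1}
env['p'] = 4 → {'i': 0, 'u': 1, 'p': 4}
env['x'] = 9 → {'i': 0, 'u': 1, 'p': 4, 'x': 9}
env['i'] = 0+1 = 1 → {'i': 1, 'u': 1, 'p': 4, 'x': 9}
env['e'] = 4 → {'i': 1, 'u': 1, 'p': 4, 'x': 9, 'e': 4}
sum of values = 19

19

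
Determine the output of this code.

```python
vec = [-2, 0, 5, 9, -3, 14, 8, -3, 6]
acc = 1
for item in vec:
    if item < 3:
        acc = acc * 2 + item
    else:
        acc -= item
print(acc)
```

item=-2: <3, acc = 1*2+(-2) = 0
item=0: <3, acc = 0*2+0 = 0
item=5: not <3, acc = 0-5 = -5
item=9: not <3, acc = (-5)-9 = -14
item=-3: <3, acc = (-14)*2+(-3) = -31
item=14: not <3, acc = (-31)-14 = -45
item=8: not <3, acc = (-45)-8 = -53
item=-3: <3, acc = (-53)*2+(-3) = -109
item=6: not <3, acc = (-109)-6 = -115

-115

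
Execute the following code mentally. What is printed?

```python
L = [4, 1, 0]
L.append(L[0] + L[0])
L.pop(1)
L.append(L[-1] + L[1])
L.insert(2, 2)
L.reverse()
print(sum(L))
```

append L[0]+L[0] = 4+4 = 8 → [4, 1, 0, 8]
pop(1) removes 1 → [4, 0, 8]
append L[-1]+L[1] = 8+0 = 8 → [4, 0, 8, 8]
insert 2 at 2 → [4, 0, 2, 8, 8]
reverse → [8, 8, 2, 0, 4]
sum = 22

22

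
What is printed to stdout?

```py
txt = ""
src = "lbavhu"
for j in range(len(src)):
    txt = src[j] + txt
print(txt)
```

j=0: prepend 'l' → 'l'
j=1: prepend 'b' → 'bl'
j=2: prepend 'a' → 'abl'
j=3: prepend 'v' → 'vabl'
j=4: prepend 'h' → 'hvabl'
j=5: prepend 'u' → 'uhvabl'

uhvabl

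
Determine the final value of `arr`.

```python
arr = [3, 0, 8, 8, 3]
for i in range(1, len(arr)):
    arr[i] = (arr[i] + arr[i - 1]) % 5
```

i=1: arr[1] = (0+3)%5 = 3 → [3, 3, 8, 8, 3]
i=2: arr[2] = (8+3)%5 = 1 → [3, 3, 1, 8, 3]
i=3: arr[3] = (8+1)%5 = 4 → [3, 3, 1, 4, 3]
i=4: arr[4] = (3+4)%5 = 2 → [3, 3, 1, 4, 2]

[3, 3, 1, 4, 2]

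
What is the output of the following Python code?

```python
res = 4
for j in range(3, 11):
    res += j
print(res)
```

j=3: res = 4+3 = 7
j=4: res = 7+4 = 11
j=5: res = 11+5 = 16
j=6: res = 16+6 = 22
j=7: res = 22+7 = 29
j=8: res = 29+8 = 37
j=9: res = 37+9 = 46
j=10: res = 46+10 = 56

56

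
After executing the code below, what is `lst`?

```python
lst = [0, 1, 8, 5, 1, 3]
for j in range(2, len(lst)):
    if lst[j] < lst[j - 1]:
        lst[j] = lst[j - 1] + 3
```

j=2: 8>=1, unchanged → [0, 1, 8, 5, 1, 3]
j=3: 5<8, lst[3] = 8+3 = 11 → [0, 1, 8, 11, 1, 3]
j=4: 1<11, lst[4] = 11+3 = 14 → [0, 1, 8, 11, 14, 3]
j=5: 3<14, lst[5] = 14+3 = 17 → [0, 1, 8, 11, 14, 17]

[0, 1, 8, 11, 14, 17]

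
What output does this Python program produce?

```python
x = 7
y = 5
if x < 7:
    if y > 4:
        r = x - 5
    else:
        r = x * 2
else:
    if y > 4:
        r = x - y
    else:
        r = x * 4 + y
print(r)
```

2

x=7, y=5
x < 7 is False; y > 4 is True
→ r = x - y = 2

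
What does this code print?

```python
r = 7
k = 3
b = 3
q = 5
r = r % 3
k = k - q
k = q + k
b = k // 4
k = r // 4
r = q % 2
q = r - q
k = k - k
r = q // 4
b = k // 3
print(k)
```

r = 7%3 = 1
k = 3-5 = -2
k = 5+(-2) = 3
b = 3//4 = 0
k = 1//4 = 0
r = 5%2 = 1
q = 1-5 = -4
k = 0-0 = 0
r = (-4)//4 = -1
b = 0//3 = 0

0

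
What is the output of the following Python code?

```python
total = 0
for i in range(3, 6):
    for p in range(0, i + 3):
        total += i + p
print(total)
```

150

i=3,p=0: total = 0+3 = 3
i=3,p=1: total = 3+4 = 7
i=3,p=2: total = 7+5 = 12
i=3,p=3: total = 12+6 = 18
i=3,p=4: total = 18+7 = 25
i=3,p=5: total = 25+8 = 33
i=4,p=0: total = 33+4 = 37
i=4,p=1: total = 37+5 = 42
i=4,p=2: total = 42+6 = 48
i=4,p=3: total = 48+7 = 55
i=4,p=4: total = 55+8 = 63
i=4,p=5: total = 63+9 = 72
i=4,p=6: total = 72+10 = 82
i=5,p=0: total = 82+5 = 87
i=5,p=1: total = 87+6 = 93
i=5,p=2: total = 93+7 = 100
i=5,p=3: total = 100+8 = 108
i=5,p=4: total = 108+9 = 117
i=5,p=5: total = 117+10 = 127
i=5,p=6: total = 127+11 = 138
i=5,p=7: total = 138+12 = 150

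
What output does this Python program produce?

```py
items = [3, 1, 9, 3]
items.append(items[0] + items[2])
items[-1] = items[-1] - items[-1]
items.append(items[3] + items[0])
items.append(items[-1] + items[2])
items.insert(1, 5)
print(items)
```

append items[0]+items[2] = 3+9 = 12 → [3, 1, 9, 3, 12]
items[-1] = items[-1]-items[-1] = 12-12 = 0 → [3, 1, 9, 3, 0]
append items[3]+items[0] = 3+3 = 6 → [3, 1, 9, 3, 0, 6]
append items[-1]+items[2] = 6+9 = 15 → [3, 1, 9, 3, 0, 6, 15]
insert 5 at 1 → [3, 5, 1, 9, 3, 0, 6, 15]

[3, 5, 1, 9, 3, 0, 6, 15]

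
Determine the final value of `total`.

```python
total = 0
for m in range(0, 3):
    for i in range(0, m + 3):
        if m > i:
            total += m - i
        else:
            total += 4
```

m=0,i=0: not 0>0, total = 0+4 = 4
m=0,i=1: not 0>1, total = 4+4 = 8
m=0,i=2: not 0>2, total = 8+4 = 12
m=1,i=0: 1>0, total = 12+1 = 13
m=1,i=1: not 1>1, total = 13+4 = 17
m=1,i=2: not 1>2, total = 17+4 = 21
m=1,i=3: not 1>3, total = 21+4 = 25
m=2,i=0: 2>0, total = 25+2 = 27
m=2,i=1: 2>1, total = 27+1 = 28
m=2,i=2: not 2>2, total = 28+4 = 32
m=2,i=3: not 2>3, total = 32+4 = 36
m=2,i=4: not 2>4, total = 36+4 = 40

40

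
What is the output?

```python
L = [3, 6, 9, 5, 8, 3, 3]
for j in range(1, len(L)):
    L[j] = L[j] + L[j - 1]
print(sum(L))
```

155

j=1: L[1] = 6+3 = 9 → [3, 9, 9, 5, 8, 3, 3]
j=2: L[2] = 9+9 = 18 → [3, 9, 18, 5, 8, 3, 3]
j=3: L[3] = 5+18 = 23 → [3, 9, 18, 23, 8, 3, 3]
j=4: L[4] = 8+23 = 31 → [3, 9, 18, 23, 31, 3, 3]
j=5: L[5] = 3+31 = 34 → [3, 9, 18, 23, 31, 34, 3]
j=6: L[6] = 3+34 = 37 → [3, 9, 18, 23, 31, 34, 37]
sum = 155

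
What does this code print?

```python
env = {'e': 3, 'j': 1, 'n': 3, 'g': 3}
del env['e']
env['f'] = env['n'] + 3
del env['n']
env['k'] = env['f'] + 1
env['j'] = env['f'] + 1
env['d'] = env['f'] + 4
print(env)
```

del 'e' → {'j': 1, 'n': 3, 'g': 3}
env['f'] = env['n']+3 = 6 → {'j': 1, 'n': 3, 'g': 3, 'f': 6}
del 'n' → {'j': 1, 'g': 3, 'f': 6}
env['k'] = env['f']+1 = 7 → {'j': 1, 'g': 3, 'f': 6, 'k': 7}
env['j'] = env['f']+1 = 7 → {'j': 7, 'g': 3, 'f': 6, 'k': 7}
env['d'] = env['f']+4 = 10 → {'j': 7, 'g': 3, 'f': 6, 'k': 7, 'd': 10}

{'j': 7, 'g': 3, 'f': 6, 'k': 7, 'd': 10}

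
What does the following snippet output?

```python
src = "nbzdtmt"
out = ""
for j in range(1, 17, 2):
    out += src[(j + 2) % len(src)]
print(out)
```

dmnzttbd

j=1: add src[3]='d' → 'd'
j=3: add src[5]='m' → 'dm'
j=5: add src[0]='n' → 'dmn'
j=7: add src[2]='z' → 'dmnz'
j=9: add src[4]='t' → 'dmnzt'
j=11: add src[6]='t' → 'dmnztt'
j=13: add src[1]='b' → 'dmnzttb'
j=15: add src[3]='d' → 'dmnzttbd'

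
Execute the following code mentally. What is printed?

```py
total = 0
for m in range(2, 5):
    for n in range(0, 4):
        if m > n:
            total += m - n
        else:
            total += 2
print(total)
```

m=2,n=0: 2>0, total = 0+2 = 2
m=2,n=1: 2>1, total = 2+1 = 3
m=2,n=2: not 2>2, total = 3+2 = 5
m=2,n=3: not 2>3, total = 5+2 = 7
m=3,n=0: 3>0, total = 7+3 = 10
m=3,n=1: 3>1, total = 10+2 = 12
m=3,n=2: 3>2, total = 12+1 = 13
m=3,n=3: not 3>3, total = 13+2 = 15
m=4,n=0: 4>0, total = 15+4 = 19
m=4,n=1: 4>1, total = 19+3 = 22
m=4,n=2: 4>2, total = 22+2 = 24
m=4,n=3: 4>3, total = 24+1 = 25

25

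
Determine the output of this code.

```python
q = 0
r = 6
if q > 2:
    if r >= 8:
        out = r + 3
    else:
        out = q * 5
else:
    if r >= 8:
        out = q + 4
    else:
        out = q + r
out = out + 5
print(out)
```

q=0, r=6
q > 2 is False; r >= 8 is False
→ out = q + r = 6
out = 6+5 = 11

11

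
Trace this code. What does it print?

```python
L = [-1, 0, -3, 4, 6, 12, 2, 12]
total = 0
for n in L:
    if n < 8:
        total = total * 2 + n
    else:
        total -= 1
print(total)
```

-29

n=-1: <8, total = 0*2+(-1) = -1
n=0: <8, total = (-1)*2+0 = -2
n=-3: <8, total = (-2)*2+(-3) = -7
n=4: <8, total = (-7)*2+4 = -10
n=6: <8, total = (-10)*2+6 = -14
n=12: not <8, total = (-14)-1 = -15
n=2: <8, total = (-15)*2+2 = -28
n=12: not <8, total = (-28)-1 = -29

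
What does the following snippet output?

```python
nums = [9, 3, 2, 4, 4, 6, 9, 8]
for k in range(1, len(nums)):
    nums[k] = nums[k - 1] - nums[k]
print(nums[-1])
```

k=1: nums[1] = 9-3 = 6 → [9, 6, 2, 4, 4, 6, 9, 8]
k=2: nums[2] = 6-2 = 4 → [9, 6, 4, 4, 4, 6, 9, 8]
k=3: nums[3] = 4-4 = 0 → [9, 6, 4, 0, 4, 6, 9, 8]
k=4: nums[4] = 0-4 = -4 → [9, 6, 4, 0, -4, 6, 9, 8]
k=5: nums[5] = (-4)-6 = -10 → [9, 6, 4, 0, -4, -10, 9, 8]
k=6: nums[6] = (-10)-9 = -19 → [9, 6, 4, 0, -4, -10, -19, 8]
k=7: nums[7] = (-19)-8 = -27 → [9, 6, 4, 0, -4, -10, -19, -27]

-27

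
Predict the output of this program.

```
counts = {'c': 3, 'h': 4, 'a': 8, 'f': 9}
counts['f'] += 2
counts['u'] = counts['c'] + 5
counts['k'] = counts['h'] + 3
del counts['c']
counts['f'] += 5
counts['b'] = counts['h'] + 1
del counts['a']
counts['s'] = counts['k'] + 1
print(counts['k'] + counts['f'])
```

23

counts['f'] = 9+2 = 11 → {'c': 3, 'h': 4, 'a': 8, 'f': 11}
counts['u'] = counts['c']+5 = 8 → {'c': 3, 'h': 4, 'a': 8, 'f': 11, 'u': 8}
counts['k'] = counts['h']+3 = 7 → {'c': 3, 'h': 4, 'a': 8, 'f': 11, 'u': 8, 'k': 7}
del 'c' → {'h': 4, 'a': 8, 'f': 11, 'u': 8, 'k': 7}
counts['f'] = 11+5 = 16 → {'h': 4, 'a': 8, 'f': 16, 'u': 8, 'k': 7}
counts['b'] = counts['h']+1 = 5 → {'h': 4, 'a': 8, 'f': 16, 'u': 8, 'k': 7, 'b': 5}
del 'a' → {'h': 4, 'f': 16, 'u': 8, 'k': 7, 'b': 5}
counts['s'] = counts['k']+1 = 8 → {'h': 4, 'f': 16, 'u': 8, 'k': 7, 'b': 5, 's': 8}
counts['k']+counts['f'] = 7+16 = 23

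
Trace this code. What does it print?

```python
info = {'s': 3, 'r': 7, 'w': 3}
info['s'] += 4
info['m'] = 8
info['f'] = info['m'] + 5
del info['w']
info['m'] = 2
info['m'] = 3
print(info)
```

info['s'] = 3+4 = 7 → {'s': 7, 'r': 7, 'w': 3}
info['m'] = 8 → {'s': 7, 'r': 7, 'w': 3, 'm': 8}
info['f'] = info['m']+5 = 13 → {'s': 7, 'r': 7, 'w': 3, 'm': 8, 'f': 13}
del 'w' → {'s': 7, 'r': 7, 'm': 8, 'f': 13}
info['m'] = 2 → {'s': 7, 'r': 7, 'm': 2, 'f': 13}
info['m'] = 3 → {'s': 7, 'r': 7, 'm': 3, 'f': 13}

{'s': 7, 'r': 7, 'm': 3, 'f': 13}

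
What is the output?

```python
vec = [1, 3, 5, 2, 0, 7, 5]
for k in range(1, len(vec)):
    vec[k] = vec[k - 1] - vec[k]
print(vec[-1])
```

-21

k=1: vec[1] = 1-3 = -2 → [1, -2, 5, 2, 0, 7, 5]
k=2: vec[2] = (-2)-5 = -7 → [1, -2, -7, 2, 0, 7, 5]
k=3: vec[3] = (-7)-2 = -9 → [1, -2, -7, -9, 0, 7, 5]
k=4: vec[4] = (-9)-0 = -9 → [1, -2, -7, -9, -9, 7, 5]
k=5: vec[5] = (-9)-7 = -16 → [1, -2, -7, -9, -9, -16, 5]
k=6: vec[6] = (-16)-5 = -21 → [1, -2, -7, -9, -9, -16, -21]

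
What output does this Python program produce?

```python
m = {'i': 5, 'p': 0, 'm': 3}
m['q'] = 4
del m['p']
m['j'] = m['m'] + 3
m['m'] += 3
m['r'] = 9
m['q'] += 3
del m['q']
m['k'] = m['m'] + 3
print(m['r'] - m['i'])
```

4

m['q'] = 4 → {'i': 5, 'p': 0, 'm': 3, 'q': 4}
del 'p' → {'i': 5, 'm': 3, 'q': 4}
m['j'] = m['m']+3 = 6 → {'i': 5, 'm': 3, 'q': 4, 'j': 6}
m['m'] = 3+3 = 6 → {'i': 5, 'm': 6, 'q': 4, 'j': 6}
m['r'] = 9 → {'i': 5, 'm': 6, 'q': 4, 'j': 6, 'r': 9}
m['q'] = 4+3 = 7 → {'i': 5, 'm': 6, 'q': 7, 'j': 6, 'r': 9}
del 'q' → {'i': 5, 'm': 6, 'j': 6, 'r': 9}
m['k'] = m['m']+3 = 9 → {'i': 5, 'm': 6, 'j': 6, 'r': 9, 'k': 9}
m['r']-m['i'] = 9-5 = 4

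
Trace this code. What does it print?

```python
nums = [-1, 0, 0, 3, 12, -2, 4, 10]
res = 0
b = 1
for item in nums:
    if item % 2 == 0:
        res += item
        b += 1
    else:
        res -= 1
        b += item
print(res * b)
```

198

item=-1: not even, res = 0-1 = -1; b=0
item=0: even, res = (-1)+0 = -1; b=1
item=0: even, res = (-1)+0 = -1; b=2
item=3: not even, res = (-1)-1 = -2; b=5
item=12: even, res = (-2)+12 = 10; b=6
item=-2: even, res = 10+(-2) = 8; b=7
item=4: even, res = 8+4 = 12; b=8
item=10: even, res = 12+10 = 22; b=9
res*b = 22*9 = 198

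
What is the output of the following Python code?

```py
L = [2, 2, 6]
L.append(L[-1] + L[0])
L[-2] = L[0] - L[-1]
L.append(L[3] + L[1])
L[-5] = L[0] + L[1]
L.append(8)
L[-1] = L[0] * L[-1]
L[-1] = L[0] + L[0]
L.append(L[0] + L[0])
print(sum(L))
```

34

append L[-1]+L[0] = 6+2 = 8 → [2, 2, 6, 8]
L[-2] = L[0]-L[-1] = 2-8 = -6 → [2, 2, -6, 8]
append L[3]+L[1] = 8+2 = 10 → [2, 2, -6, 8, 10]
L[-5] = L[0]+L[1] = 2+2 = 4 → [4, 2, -6, 8, 10]
append 8 → [4, 2, -6, 8, 10, 8]
L[-1] = L[0]*L[-1] = 4*8 = 32 → [4, 2, -6, 8, 10, 32]
L[-1] = L[0]+L[0] = 4+4 = 8 → [4, 2, -6, 8, 10, 8]
append L[0]+L[0] = 4+4 = 8 → [4, 2, -6, 8, 10, 8, 8]
sum = 34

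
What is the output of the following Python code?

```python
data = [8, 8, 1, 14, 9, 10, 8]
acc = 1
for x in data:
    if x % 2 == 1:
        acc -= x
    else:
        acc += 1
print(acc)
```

-4

x=8: not odd, acc = 1+1 = 2
x=8: not odd, acc = 2+1 = 3
x=1: odd, acc = 3-1 = 2
x=14: not odd, acc = 2+1 = 3
x=9: odd, acc = 3-9 = -6
x=10: not odd, acc = (-6)+1 = -5
x=8: not odd, acc = (-5)+1 = -4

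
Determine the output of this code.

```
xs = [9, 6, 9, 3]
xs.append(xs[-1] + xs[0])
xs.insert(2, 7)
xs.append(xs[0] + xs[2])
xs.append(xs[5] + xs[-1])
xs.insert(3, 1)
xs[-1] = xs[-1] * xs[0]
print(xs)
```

append xs[-1]+xs[0] = 3+9 = 12 → [9, 6, 9, 3, 12]
insert 7 at 2 → [9, 6, 7, 9, 3, 12]
append xs[0]+xs[2] = 9+7 = 16 → [9, 6, 7, 9, 3, 12, 16]
append xs[5]+xs[-1] = 12+16 = 28 → [9, 6, 7, 9, 3, 12, 16, 28]
insert 1 at 3 → [9, 6, 7, 1, 9, 3, 12, 16, 28]
xs[-1] = xs[-1]*xs[0] = 28*9 = 252 → [9, 6, 7, 1, 9, 3, 12, 16, 252]

[9, 6, 7, 1, 9, 3, 12, 16, 252]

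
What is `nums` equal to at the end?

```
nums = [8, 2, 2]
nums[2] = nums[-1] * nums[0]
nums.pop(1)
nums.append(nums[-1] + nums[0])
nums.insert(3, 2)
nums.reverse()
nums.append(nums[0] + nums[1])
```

nums[2] = nums[-1]*nums[0] = 2*8 = 16 → [8, 2, 16]
pop(1) removes 2 → [8, 16]
append nums[-1]+nums[0] = 16+8 = 24 → [8, 16, 24]
insert 2 at 3 → [8, 16, 24, 2]
reverse → [2, 24, 16, 8]
append nums[0]+nums[1] = 2+24 = 26 → [2, 24, 16, 8, 26]

[2, 24, 16, 8, 26]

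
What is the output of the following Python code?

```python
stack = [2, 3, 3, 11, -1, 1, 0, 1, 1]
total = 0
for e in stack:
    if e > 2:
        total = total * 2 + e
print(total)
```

e=2: not >2
e=3: >2, total = 0*2+3 = 3
e=3: >2, total = 3*2+3 = 9
e=11: >2, total = 9*2+11 = 29
e=-1: not >2
e=1: not >2
e=0: not >2
e=1: not >2
e=1: not >2

29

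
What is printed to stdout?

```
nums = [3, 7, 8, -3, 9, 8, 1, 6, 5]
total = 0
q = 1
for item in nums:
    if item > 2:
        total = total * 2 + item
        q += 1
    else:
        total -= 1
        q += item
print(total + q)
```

item=3: >2, total = 0*2+3 = 3; q=2
item=7: >2, total = 3*2+7 = 13; q=3
item=8: >2, total = 13*2+8 = 34; q=4
item=-3: not >2, total = 34-1 = 33; q=1
item=9: >2, total = 33*2+9 = 75; q=2
item=8: >2, total = 75*2+8 = 158; q=3
item=1: not >2, total = 158-1 = 157; q=4
item=6: >2, total = 157*2+6 = 320; q=5
item=5: >2, total = 320*2+5 = 645; q=6
total+q = 645+6 = 651

651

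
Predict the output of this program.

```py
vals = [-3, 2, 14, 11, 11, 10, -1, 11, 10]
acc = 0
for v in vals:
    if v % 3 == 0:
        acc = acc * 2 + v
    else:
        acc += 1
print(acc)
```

v=-3: %3==0, acc = 0*2+(-3) = -3
v=2: not %3==0, acc = (-3)+1 = -2
v=14: not %3==0, acc = (-2)+1 = -1
v=11: not %3==0, acc = (-1)+1 = 0
v=11: not %3==0, acc = 0+1 = 1
v=10: not %3==0, acc = 1+1 = 2
v=-1: not %3==0, acc = 2+1 = 3
v=11: not %3==0, acc = 3+1 = 4
v=10: not %3==0, acc = 4+1 = 5

5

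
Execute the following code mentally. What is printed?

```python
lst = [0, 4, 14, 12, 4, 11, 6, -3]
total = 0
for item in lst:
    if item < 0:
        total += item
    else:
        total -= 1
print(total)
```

item=0: not <0, total = 0-1 = -1
item=4: not <0, total = (-1)-1 = -2
item=14: not <0, total = (-2)-1 = -3
item=12: not <0, total = (-3)-1 = -4
item=4: not <0, total = (-4)-1 = -5
item=11: not <0, total = (-5)-1 = -6
item=6: not <0, total = (-6)-1 = -7
item=-3: <0, total = (-7)+(-3) = -10

-10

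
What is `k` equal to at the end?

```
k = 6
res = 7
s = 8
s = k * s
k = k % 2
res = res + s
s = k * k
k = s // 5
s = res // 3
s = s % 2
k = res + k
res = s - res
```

55

s = 6*8 = 48
k = 6%2 = 0
res = 7+48 = 55
s = 0*0 = 0
k = 0//5 = 0
s = 55//3 = 18
s = 18%2 = 0
k = 55+0 = 55
res = 0-55 = -55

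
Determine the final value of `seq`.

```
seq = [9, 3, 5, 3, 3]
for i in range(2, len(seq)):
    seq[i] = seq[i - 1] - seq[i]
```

i=2: seq[2] = 3-5 = -2 → [9, 3, -2, 3, 3]
i=3: seq[3] = (-2)-3 = -5 → [9, 3, -2, -5, 3]
i=4: seq[4] = (-5)-3 = -8 → [9, 3, -2, -5, -8]

[9, 3, -2, -5, -8]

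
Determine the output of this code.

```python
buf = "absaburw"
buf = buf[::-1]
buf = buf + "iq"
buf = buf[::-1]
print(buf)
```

qiabsaburw

reverse → 'wrubasba'
+ 'iq' → 'wrubasbaiq'
reverse → 'qiabsaburw'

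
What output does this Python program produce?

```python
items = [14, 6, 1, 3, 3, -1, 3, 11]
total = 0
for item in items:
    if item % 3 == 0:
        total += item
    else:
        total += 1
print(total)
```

19

item=14: not %3==0, total = 0+1 = 1
item=6: %3==0, total = 1+6 = 7
item=1: not %3==0, total = 7+1 = 8
item=3: %3==0, total = 8+3 = 11
item=3: %3==0, total = 11+3 = 14
item=-1: not %3==0, total = 14+1 = 15
item=3: %3==0, total = 15+3 = 18
item=11: not %3==0, total = 18+1 = 19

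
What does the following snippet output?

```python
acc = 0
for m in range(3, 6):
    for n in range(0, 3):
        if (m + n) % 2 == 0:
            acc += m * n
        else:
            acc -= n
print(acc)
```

m=3,n=0: odd sum, acc = 0-0 = 0
m=3,n=1: even sum, acc = 0+3 = 3
m=3,n=2: odd sum, acc = 3-2 = 1
m=4,n=0: even sum, acc = 1+0 = 1
m=4,n=1: odd sum, acc = 1-1 = 0
m=4,n=2: even sum, acc = 0+8 = 8
m=5,n=0: odd sum, acc = 8-0 = 8
m=5,n=1: even sum, acc = 8+5 = 13
m=5,n=2: odd sum, acc = 13-2 = 11

11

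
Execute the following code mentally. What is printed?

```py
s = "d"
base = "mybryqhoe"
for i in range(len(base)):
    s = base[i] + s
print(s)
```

eohqyrbymd

i=0: prepend 'm' → 'md'
i=1: prepend 'y' → 'ymd'
i=2: prepend 'b' → 'bymd'
i=3: prepend 'r' → 'rbymd'
i=4: prepend 'y' → 'yrbymd'
i=5: prepend 'q' → 'qyrbymd'
i=6: prepend 'h' → 'hqyrbymd'
i=7: prepend 'o' → 'ohqyrbymd'
i=8: prepend 'e' → 'eohqyrbymd'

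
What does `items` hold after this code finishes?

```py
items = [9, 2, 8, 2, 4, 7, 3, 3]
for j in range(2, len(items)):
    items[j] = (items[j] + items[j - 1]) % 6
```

[9, 2, 4, 0, 4, 5, 2, 5]

j=2: items[2] = (8+2)%6 = 4 → [9, 2, 4, 2, 4, 7, 3, 3]
j=3: items[3] = (2+4)%6 = 0 → [9, 2, 4, 0, 4, 7, 3, 3]
j=4: items[4] = (4+0)%6 = 4 → [9, 2, 4, 0, 4, 7, 3, 3]
j=5: items[5] = (7+4)%6 = 5 → [9, 2, 4, 0, 4, 5, 3, 3]
j=6: items[6] = (3+5)%6 = 2 → [9, 2, 4, 0, 4, 5, 2, 3]
j=7: items[7] = (3+2)%6 = 5 → [9, 2, 4, 0, 4, 5, 2, 5]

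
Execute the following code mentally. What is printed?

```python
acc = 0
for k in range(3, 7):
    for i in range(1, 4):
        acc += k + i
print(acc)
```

78

k=3,i=1: acc = 0+4 = 4
k=3,i=2: acc = 4+5 = 9
k=3,i=3: acc = 9+6 = 15
k=4,i=1: acc = 15+5 = 20
k=4,i=2: acc = 20+6 = 26
k=4,i=3: acc = 26+7 = 33
k=5,i=1: acc = 33+6 = 39
k=5,i=2: acc = 39+7 = 46
k=5,i=3: acc = 46+8 = 54
k=6,i=1: acc = 54+7 = 61
k=6,i=2: acc = 61+8 = 69
k=6,i=3: acc = 69+9 = 78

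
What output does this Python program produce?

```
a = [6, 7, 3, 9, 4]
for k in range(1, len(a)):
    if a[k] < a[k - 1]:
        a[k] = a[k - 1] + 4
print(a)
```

k=1: 7>=6, unchanged → [6, 7, 3, 9, 4]
k=2: 3<7, a[2] = 7+4 = 11 → [6, 7, 11, 9, 4]
k=3: 9<11, a[3] = 11+4 = 15 → [6, 7, 11, 15, 4]
k=4: 4<15, a[4] = 15+4 = 19 → [6, 7, 11, 15, 19]

[6, 7, 11, 15, 19]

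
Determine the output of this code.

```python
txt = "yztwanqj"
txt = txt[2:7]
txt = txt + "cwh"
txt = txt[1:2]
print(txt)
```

slice [2:7] → 'twanq'
+ 'cwh' → 'twanqcwh'
slice [1:2] → 'w'

w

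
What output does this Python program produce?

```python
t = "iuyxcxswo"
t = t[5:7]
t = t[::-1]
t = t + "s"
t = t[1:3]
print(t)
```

slice [5:7] → 'xs'
reverse → 'sx'
+ 's' → 'sxs'
slice [1:3] → 'xs'

xs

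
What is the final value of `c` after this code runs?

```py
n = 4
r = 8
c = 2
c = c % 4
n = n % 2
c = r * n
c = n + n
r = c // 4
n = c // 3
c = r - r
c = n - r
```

0

c = 2%4 = 2
n = 4%2 = 0
c = 8*0 = 0
c = 0+0 = 0
r = 0//4 = 0
n = 0//3 = 0
c = 0-0 = 0
c = 0-0 = 0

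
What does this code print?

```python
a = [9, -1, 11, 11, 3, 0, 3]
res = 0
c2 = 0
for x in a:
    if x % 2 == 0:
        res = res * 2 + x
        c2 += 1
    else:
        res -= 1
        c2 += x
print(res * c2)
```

-407

x=9: not even, res = 0-1 = -1; c2=9
x=-1: not even, res = (-1)-1 = -2; c2=8
x=11: not even, res = (-2)-1 = -3; c2=19
x=11: not even, res = (-3)-1 = -4; c2=30
x=3: not even, res = (-4)-1 = -5; c2=33
x=0: even, res = (-5)*2+0 = -10; c2=34
x=3: not even, res = (-10)-1 = -11; c2=37
res*c2 = (-11)*37 = -407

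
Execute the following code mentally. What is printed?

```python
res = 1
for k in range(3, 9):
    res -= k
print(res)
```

-32

k=3: res = 1-3 = -2
k=4: res = (-2)-4 = -6
k=5: res = (-6)-5 = -11
k=6: res = (-11)-6 = -17
k=7: res = (-17)-7 = -24
k=8: res = (-24)-8 = -32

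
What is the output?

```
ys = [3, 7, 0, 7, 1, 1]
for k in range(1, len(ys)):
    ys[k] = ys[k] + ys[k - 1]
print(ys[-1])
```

19

k=1: ys[1] = 7+3 = 10 → [3, 10, 0, 7, 1, 1]
k=2: ys[2] = 0+10 = 10 → [3, 10, 10, 7, 1, 1]
k=3: ys[3] = 7+10 = 17 → [3, 10, 10, 17, 1, 1]
k=4: ys[4] = 1+17 = 18 → [3, 10, 10, 17, 18, 1]
k=5: ys[5] = 1+18 = 19 → [3, 10, 10, 17, 18, 19]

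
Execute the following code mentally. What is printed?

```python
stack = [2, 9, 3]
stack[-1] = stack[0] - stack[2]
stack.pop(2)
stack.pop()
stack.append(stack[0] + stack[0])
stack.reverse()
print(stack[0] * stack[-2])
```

16

stack[-1] = stack[0]-stack[2] = 2-3 = -1 → [2, 9, -1]
pop(2) removes -1 → [2, 9]
pop() removes 9 → [2]
append stack[0]+stack[0] = 2+2 = 4 → [2, 4]
reverse → [4, 2]
stack[0]*stack[-2] = 4*4 = 16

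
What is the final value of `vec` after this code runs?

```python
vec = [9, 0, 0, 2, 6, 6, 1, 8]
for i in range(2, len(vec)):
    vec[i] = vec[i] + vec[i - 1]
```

[9, 0, 0, 2, 8, 14, 15, 23]

i=2: vec[2] = 0+0 = 0 → [9, 0, 0, 2, 6, 6, 1, 8]
i=3: vec[3] = 2+0 = 2 → [9, 0, 0, 2, 6, 6, 1, 8]
i=4: vec[4] = 6+2 = 8 → [9, 0, 0, 2, 8, 6, 1, 8]
i=5: vec[5] = 6+8 = 14 → [9, 0, 0, 2, 8, 14, 1, 8]
i=6: vec[6] = 1+14 = 15 → [9, 0, 0, 2, 8, 14, 15, 8]
i=7: vec[7] = 8+15 = 23 → [9, 0, 0, 2, 8, 14, 15, 23]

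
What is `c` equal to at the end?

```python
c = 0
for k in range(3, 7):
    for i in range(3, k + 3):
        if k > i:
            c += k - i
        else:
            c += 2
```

k=3,i=3: not 3>3, c = 0+2 = 2
k=3,i=4: not 3>4, c = 2+2 = 4
k=3,i=5: not 3>5, c = 4+2 = 6
k=4,i=3: 4>3, c = 6+1 = 7
k=4,i=4: not 4>4, c = 7+2 = 9
k=4,i=5: not 4>5, c = 9+2 = 11
k=4,i=6: not 4>6, c = 11+2 = 13
k=5,i=3: 5>3, c = 13+2 = 15
k=5,i=4: 5>4, c = 15+1 = 16
k=5,i=5: not 5>5, c = 16+2 = 18
k=5,i=6: not 5>6, c = 18+2 = 20
k=5,i=7: not 5>7, c = 20+2 = 22
k=6,i=3: 6>3, c = 22+3 = 25
k=6,i=4: 6>4, c = 25+2 = 27
k=6,i=5: 6>5, c = 27+1 = 28
k=6,i=6: not 6>6, c = 28+2 = 30
k=6,i=7: not 6>7, c = 30+2 = 32
k=6,i=8: not 6>8, c = 32+2 = 34

34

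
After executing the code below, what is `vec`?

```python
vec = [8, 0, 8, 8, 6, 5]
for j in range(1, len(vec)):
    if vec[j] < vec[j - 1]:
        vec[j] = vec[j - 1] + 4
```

j=1: 0<8, vec[1] = 8+4 = 12 → [8, 12, 8, 8, 6, 5]
j=2: 8<12, vec[2] = 12+4 = 16 → [8, 12, 16, 8, 6, 5]
j=3: 8<16, vec[3] = 16+4 = 20 → [8, 12, 16, 20, 6, 5]
j=4: 6<20, vec[4] = 20+4 = 24 → [8, 12, 16, 20, 24, 5]
j=5: 5<24, vec[5] = 24+4 = 28 → [8, 12, 16, 20, 24, 28]

[8, 12, 16, 20, 24, 28]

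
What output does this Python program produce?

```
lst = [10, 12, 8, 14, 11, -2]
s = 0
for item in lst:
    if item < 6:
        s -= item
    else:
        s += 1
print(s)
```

7

item=10: not <6, s = 0+1 = 1
item=12: not <6, s = 1+1 = 2
item=8: not <6, s = 2+1 = 3
item=14: not <6, s = 3+1 = 4
item=11: not <6, s = 4+1 = 5
item=-2: <6, s = 5-(-2) = 7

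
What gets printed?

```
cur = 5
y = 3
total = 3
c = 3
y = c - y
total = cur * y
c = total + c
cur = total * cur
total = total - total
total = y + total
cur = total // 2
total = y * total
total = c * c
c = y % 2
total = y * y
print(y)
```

y = 3-3 = 0
total = 5*0 = 0
c = 0+3 = 3
cur = 0*5 = 0
total = 0-0 = 0
total = 0+0 = 0
cur = 0//2 = 0
total = 0*0 = 0
total = 3*3 = 9
c = 0%2 = 0
total = 0*0 = 0

0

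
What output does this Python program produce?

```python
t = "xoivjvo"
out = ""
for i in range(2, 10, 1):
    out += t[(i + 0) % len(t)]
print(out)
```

i=2: add t[2]='i' → 'i'
i=3: add t[3]='v' → 'iv'
i=4: add t[4]='j' → 'ivj'
i=5: add t[5]='v' → 'ivjv'
i=6: add t[6]='o' → 'ivjvo'
i=7: add t[0]='x' → 'ivjvox'
i=8: add t[1]='o' → 'ivjvoxo'
i=9: add t[2]='i' → 'ivjvoxoi'

ivjvoxoi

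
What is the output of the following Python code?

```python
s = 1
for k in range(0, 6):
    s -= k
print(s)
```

k=0: s = 1-0 = 1
k=1: s = 1-1 = 0
k=2: s = 0-2 = -2
k=3: s = (-2)-3 = -5
k=4: s = (-5)-4 = -9
k=5: s = (-9)-5 = -14

-14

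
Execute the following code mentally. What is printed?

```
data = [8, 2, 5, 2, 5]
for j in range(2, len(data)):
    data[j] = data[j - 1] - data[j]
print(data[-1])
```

j=2: data[2] = 2-5 = -3 → [8, 2, -3, 2, 5]
j=3: data[3] = (-3)-2 = -5 → [8, 2, -3, -5, 5]
j=4: data[4] = (-5)-5 = -10 → [8, 2, -3, -5, -10]

-10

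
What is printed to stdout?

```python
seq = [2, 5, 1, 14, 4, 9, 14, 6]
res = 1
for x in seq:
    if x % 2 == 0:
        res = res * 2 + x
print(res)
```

226

x=2: even, res = 1*2+2 = 4
x=5: not even
x=1: not even
x=14: even, res = 4*2+14 = 22
x=4: even, res = 22*2+4 = 48
x=9: not even
x=14: even, res = 48*2+14 = 110
x=6: even, res = 110*2+6 = 226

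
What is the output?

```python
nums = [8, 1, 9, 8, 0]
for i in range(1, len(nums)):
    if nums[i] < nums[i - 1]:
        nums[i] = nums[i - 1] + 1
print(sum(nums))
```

i=1: 1<8, nums[1] = 8+1 = 9 → [8, 9, 9, 8, 0]
i=2: 9>=9, unchanged → [8, 9, 9, 8, 0]
i=3: 8<9, nums[3] = 9+1 = 10 → [8, 9, 9, 10, 0]
i=4: 0<10, nums[4] = 10+1 = 11 → [8, 9, 9, 10, 11]
sum = 47

47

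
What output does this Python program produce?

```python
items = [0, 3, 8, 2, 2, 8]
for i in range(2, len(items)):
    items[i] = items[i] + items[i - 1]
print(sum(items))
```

i=2: items[2] = 8+3 = 11 → [0, 3, 11, 2, 2, 8]
i=3: items[3] = 2+11 = 13 → [0, 3, 11, 13, 2, 8]
i=4: items[4] = 2+13 = 15 → [0, 3, 11, 13, 15, 8]
i=5: items[5] = 8+15 = 23 → [0, 3, 11, 13, 15, 23]
sum = 65

65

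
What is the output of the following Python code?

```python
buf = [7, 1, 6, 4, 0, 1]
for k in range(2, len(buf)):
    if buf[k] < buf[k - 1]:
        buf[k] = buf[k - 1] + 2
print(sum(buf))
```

k=2: 6>=1, unchanged → [7, 1, 6, 4, 0, 1]
k=3: 4<6, buf[3] = 6+2 = 8 → [7, 1, 6, 8, 0, 1]
k=4: 0<8, buf[4] = 8+2 = 10 → [7, 1, 6, 8, 10, 1]
k=5: 1<10, buf[5] = 10+2 = 12 → [7, 1, 6, 8, 10, 12]
sum = 44

44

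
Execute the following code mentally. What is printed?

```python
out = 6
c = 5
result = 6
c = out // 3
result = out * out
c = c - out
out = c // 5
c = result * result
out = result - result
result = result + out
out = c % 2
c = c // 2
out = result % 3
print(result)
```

36

c = 6//3 = 2
result = 6*6 = 36
c = 2-6 = -4
out = (-4)//5 = -1
c = 36*36 = 1296
out = 36-36 = 0
result = 36+0 = 36
out = 1296%2 = 0
c = 1296//2 = 648
out = 36%3 = 0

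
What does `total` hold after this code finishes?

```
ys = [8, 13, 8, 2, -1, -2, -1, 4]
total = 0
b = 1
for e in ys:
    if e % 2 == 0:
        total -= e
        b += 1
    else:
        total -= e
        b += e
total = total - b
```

-48

e=8: even, total = 0-8 = -8; b=2
e=13: not even, total = (-8)-13 = -21; b=15
e=8: even, total = (-21)-8 = -29; b=16
e=2: even, total = (-29)-2 = -31; b=17
e=-1: not even, total = (-31)-(-1) = -30; b=16
e=-2: even, total = (-30)-(-2) = -28; b=17
e=-1: not even, total = (-28)-(-1) = -27; b=16
e=4: even, total = (-27)-4 = -31; b=17
total-b = (-31)-17 = -48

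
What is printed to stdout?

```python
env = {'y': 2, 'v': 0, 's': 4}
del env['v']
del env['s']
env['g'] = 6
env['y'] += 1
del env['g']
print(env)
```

{'y': 3}

del 'v' → {'y': 2, 's': 4}
del 's' → {'y': 2}
env['g'] = 6 → {'y': 2, 'g': 6}
env['y'] = 2+1 = 3 → {'y': 3, 'g': 6}
del 'g' → {'y': 3}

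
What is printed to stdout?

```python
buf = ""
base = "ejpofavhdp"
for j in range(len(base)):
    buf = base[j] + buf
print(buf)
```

pdhvafopje

j=0: prepend 'e' → 'e'
j=1: prepend 'j' → 'je'
j=2: prepend 'p' → 'pje'
j=3: prepend 'o' → 'opje'
j=4: prepend 'f' → 'fopje'
j=5: prepend 'a' → 'afopje'
j=6: prepend 'v' → 'vafopje'
j=7: prepend 'h' → 'hvafopje'
j=8: prepend 'd' → 'dhvafopje'
j=9: prepend 'p' → 'pdhvafopje'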